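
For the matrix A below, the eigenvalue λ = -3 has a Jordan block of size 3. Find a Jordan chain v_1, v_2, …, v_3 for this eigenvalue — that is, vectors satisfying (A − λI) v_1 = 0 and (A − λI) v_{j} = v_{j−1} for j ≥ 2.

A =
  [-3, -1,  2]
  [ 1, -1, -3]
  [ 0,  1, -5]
A Jordan chain for λ = -3 of length 3:
v_1 = (-1, 2, 1)ᵀ
v_2 = (0, 1, 0)ᵀ
v_3 = (1, 0, 0)ᵀ

Let N = A − (-3)·I. We want v_3 with N^3 v_3 = 0 but N^2 v_3 ≠ 0; then v_{j-1} := N · v_j for j = 3, …, 2.

Pick v_3 = (1, 0, 0)ᵀ.
Then v_2 = N · v_3 = (0, 1, 0)ᵀ.
Then v_1 = N · v_2 = (-1, 2, 1)ᵀ.

Sanity check: (A − (-3)·I) v_1 = (0, 0, 0)ᵀ = 0. ✓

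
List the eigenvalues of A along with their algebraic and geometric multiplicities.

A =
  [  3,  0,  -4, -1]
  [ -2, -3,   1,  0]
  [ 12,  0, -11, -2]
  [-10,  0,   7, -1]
λ = -3: alg = 4, geom = 2

Step 1 — factor the characteristic polynomial to read off the algebraic multiplicities:
  χ_A(x) = (x + 3)^4

Step 2 — compute geometric multiplicities via the rank-nullity identity g(λ) = n − rank(A − λI):
  rank(A − (-3)·I) = 2, so dim ker(A − (-3)·I) = n − 2 = 2

Summary:
  λ = -3: algebraic multiplicity = 4, geometric multiplicity = 2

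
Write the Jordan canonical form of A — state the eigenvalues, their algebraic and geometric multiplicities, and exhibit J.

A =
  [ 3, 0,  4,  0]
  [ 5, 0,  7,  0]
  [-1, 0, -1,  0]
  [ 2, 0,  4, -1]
J_1(-1) ⊕ J_1(0) ⊕ J_2(1)

The characteristic polynomial is
  det(x·I − A) = x^4 - x^3 - x^2 + x = x*(x - 1)^2*(x + 1)

Eigenvalues and multiplicities (the geometric multiplicity of λ is n − rank(A − λI), which equals the number of Jordan blocks for λ):
  λ = -1: algebraic multiplicity = 1, geometric multiplicity = 1
  λ = 0: algebraic multiplicity = 1, geometric multiplicity = 1
  λ = 1: algebraic multiplicity = 2, geometric multiplicity = 1

Determining the block sizes for each eigenvalue:
  λ = -1: one block (gm = 1), so the single block has size am = 1 → block sizes [1]
  λ = 0: one block (gm = 1), so the single block has size am = 1 → block sizes [1]
  λ = 1: one block (gm = 1), so the single block has size am = 2 → block sizes [2]

Assembling the blocks gives a Jordan form
J =
  [-1, 0, 0, 0]
  [ 0, 0, 0, 0]
  [ 0, 0, 1, 1]
  [ 0, 0, 0, 1]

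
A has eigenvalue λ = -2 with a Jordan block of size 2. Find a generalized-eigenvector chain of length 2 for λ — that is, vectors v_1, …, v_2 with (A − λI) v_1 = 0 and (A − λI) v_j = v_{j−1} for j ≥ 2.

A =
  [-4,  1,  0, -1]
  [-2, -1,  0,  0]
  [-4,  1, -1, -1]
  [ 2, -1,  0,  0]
A Jordan chain for λ = -2 of length 2:
v_1 = (-2, -4, -4, 0)ᵀ
v_2 = (1, -2, 0, -2)ᵀ

Let N = A − (-2)·I. We want v_2 with N^2 v_2 = 0 but N^1 v_2 ≠ 0; then v_{j-1} := N · v_j for j = 2, …, 2.

Pick v_2 = (1, -2, 0, -2)ᵀ.
Then v_1 = N · v_2 = (-2, -4, -4, 0)ᵀ.

Sanity check: (A − (-2)·I) v_1 = (0, 0, 0, 0)ᵀ = 0. ✓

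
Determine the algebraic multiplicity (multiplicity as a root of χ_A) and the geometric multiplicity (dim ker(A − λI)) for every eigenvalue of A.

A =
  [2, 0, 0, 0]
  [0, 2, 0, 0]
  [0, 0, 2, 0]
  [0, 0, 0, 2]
λ = 2: alg = 4, geom = 4

Step 1 — factor the characteristic polynomial to read off the algebraic multiplicities:
  χ_A(x) = (x - 2)^4

Step 2 — compute geometric multiplicities via the rank-nullity identity g(λ) = n − rank(A − λI):
  rank(A − (2)·I) = 0, so dim ker(A − (2)·I) = n − 0 = 4

Summary:
  λ = 2: algebraic multiplicity = 4, geometric multiplicity = 4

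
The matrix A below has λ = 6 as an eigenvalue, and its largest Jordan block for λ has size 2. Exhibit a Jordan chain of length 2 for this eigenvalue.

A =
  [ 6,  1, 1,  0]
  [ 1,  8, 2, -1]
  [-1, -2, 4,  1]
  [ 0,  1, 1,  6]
A Jordan chain for λ = 6 of length 2:
v_1 = (0, 1, -1, 0)ᵀ
v_2 = (1, 0, 0, 0)ᵀ

Let N = A − (6)·I. We want v_2 with N^2 v_2 = 0 but N^1 v_2 ≠ 0; then v_{j-1} := N · v_j for j = 2, …, 2.

Pick v_2 = (1, 0, 0, 0)ᵀ.
Then v_1 = N · v_2 = (0, 1, -1, 0)ᵀ.

Sanity check: (A − (6)·I) v_1 = (0, 0, 0, 0)ᵀ = 0. ✓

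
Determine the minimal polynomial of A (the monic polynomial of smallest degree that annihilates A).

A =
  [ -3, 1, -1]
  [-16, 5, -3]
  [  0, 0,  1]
x^3 - 3*x^2 + 3*x - 1

The characteristic polynomial is χ_A(x) = (x - 1)^3, so the eigenvalues are known. The minimal polynomial is
  m_A(x) = Π_λ (x − λ)^{k_λ}
where k_λ is the size of the *largest* Jordan block for λ (equivalently, the smallest k with (A − λI)^k v = 0 for every generalised eigenvector v of λ).

  λ = 1: largest Jordan block has size 3, contributing (x − 1)^3

So m_A(x) = (x - 1)^3 = x^3 - 3*x^2 + 3*x - 1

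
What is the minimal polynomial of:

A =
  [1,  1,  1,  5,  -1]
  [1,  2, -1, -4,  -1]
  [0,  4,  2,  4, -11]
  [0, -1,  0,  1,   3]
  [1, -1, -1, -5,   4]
x^3 - 6*x^2 + 12*x - 8

The characteristic polynomial is χ_A(x) = (x - 2)^5, so the eigenvalues are known. The minimal polynomial is
  m_A(x) = Π_λ (x − λ)^{k_λ}
where k_λ is the size of the *largest* Jordan block for λ (equivalently, the smallest k with (A − λI)^k v = 0 for every generalised eigenvector v of λ).

  λ = 2: largest Jordan block has size 3, contributing (x − 2)^3

So m_A(x) = (x - 2)^3 = x^3 - 6*x^2 + 12*x - 8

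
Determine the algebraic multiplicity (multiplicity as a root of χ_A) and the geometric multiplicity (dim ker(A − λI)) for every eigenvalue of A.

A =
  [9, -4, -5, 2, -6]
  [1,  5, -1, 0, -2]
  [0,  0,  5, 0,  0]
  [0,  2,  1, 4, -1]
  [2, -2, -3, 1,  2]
λ = 5: alg = 5, geom = 2

Step 1 — factor the characteristic polynomial to read off the algebraic multiplicities:
  χ_A(x) = (x - 5)^5

Step 2 — compute geometric multiplicities via the rank-nullity identity g(λ) = n − rank(A − λI):
  rank(A − (5)·I) = 3, so dim ker(A − (5)·I) = n − 3 = 2

Summary:
  λ = 5: algebraic multiplicity = 5, geometric multiplicity = 2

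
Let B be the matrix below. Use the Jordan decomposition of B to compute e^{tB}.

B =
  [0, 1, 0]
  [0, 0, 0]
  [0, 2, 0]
e^{tB} =
  [1, t, 0]
  [0, 1, 0]
  [0, 2*t, 1]

Strategy: write B = P · J · P⁻¹ where J is a Jordan canonical form, so e^{tB} = P · e^{tJ} · P⁻¹, and e^{tJ} can be computed block-by-block.

B has Jordan form
J =
  [0, 1, 0]
  [0, 0, 0]
  [0, 0, 0]
(up to reordering of blocks).

Per-block formulas:
  For a 2×2 Jordan block J_2(0): exp(t · J_2(0)) = e^(0t)·(I + t·N), where N is the 2×2 nilpotent shift.
  For a 1×1 block at λ = 0: exp(t · [0]) = [e^(0t)].

After assembling e^{tJ} and conjugating by P, we get:

e^{tB} =
  [1, t, 0]
  [0, 1, 0]
  [0, 2*t, 1]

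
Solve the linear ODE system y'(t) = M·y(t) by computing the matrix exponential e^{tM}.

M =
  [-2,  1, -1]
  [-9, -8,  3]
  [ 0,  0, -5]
e^{tM} =
  [3*t*exp(-5*t) + exp(-5*t), t*exp(-5*t), -t*exp(-5*t)]
  [-9*t*exp(-5*t), -3*t*exp(-5*t) + exp(-5*t), 3*t*exp(-5*t)]
  [0, 0, exp(-5*t)]

Strategy: write M = P · J · P⁻¹ where J is a Jordan canonical form, so e^{tM} = P · e^{tJ} · P⁻¹, and e^{tJ} can be computed block-by-block.

M has Jordan form
J =
  [-5,  1,  0]
  [ 0, -5,  0]
  [ 0,  0, -5]
(up to reordering of blocks).

Per-block formulas:
  For a 1×1 block at λ = -5: exp(t · [-5]) = [e^(-5t)].
  For a 2×2 Jordan block J_2(-5): exp(t · J_2(-5)) = e^(-5t)·(I + t·N), where N is the 2×2 nilpotent shift.

After assembling e^{tJ} and conjugating by P, we get:

e^{tM} =
  [3*t*exp(-5*t) + exp(-5*t), t*exp(-5*t), -t*exp(-5*t)]
  [-9*t*exp(-5*t), -3*t*exp(-5*t) + exp(-5*t), 3*t*exp(-5*t)]
  [0, 0, exp(-5*t)]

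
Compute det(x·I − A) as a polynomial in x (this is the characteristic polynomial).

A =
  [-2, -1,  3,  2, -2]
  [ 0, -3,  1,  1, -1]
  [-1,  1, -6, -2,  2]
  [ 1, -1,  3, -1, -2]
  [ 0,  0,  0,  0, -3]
x^5 + 15*x^4 + 90*x^3 + 270*x^2 + 405*x + 243

Expanding det(x·I − A) (e.g. by cofactor expansion or by noting that A is similar to its Jordan form J, which has the same characteristic polynomial as A) gives
  χ_A(x) = x^5 + 15*x^4 + 90*x^3 + 270*x^2 + 405*x + 243
which factors as (x + 3)^5. The eigenvalues (with algebraic multiplicities) are λ = -3 with multiplicity 5.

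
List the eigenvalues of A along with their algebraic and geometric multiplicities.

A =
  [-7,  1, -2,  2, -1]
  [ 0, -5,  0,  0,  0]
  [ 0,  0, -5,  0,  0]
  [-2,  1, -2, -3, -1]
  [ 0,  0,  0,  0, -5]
λ = -5: alg = 5, geom = 4

Step 1 — factor the characteristic polynomial to read off the algebraic multiplicities:
  χ_A(x) = (x + 5)^5

Step 2 — compute geometric multiplicities via the rank-nullity identity g(λ) = n − rank(A − λI):
  rank(A − (-5)·I) = 1, so dim ker(A − (-5)·I) = n − 1 = 4

Summary:
  λ = -5: algebraic multiplicity = 5, geometric multiplicity = 4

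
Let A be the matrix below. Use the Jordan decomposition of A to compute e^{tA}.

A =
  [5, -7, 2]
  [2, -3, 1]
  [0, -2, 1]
e^{tA} =
  [t^2*exp(t) + 4*t*exp(t) + exp(t), -2*t^2*exp(t) - 7*t*exp(t), t^2*exp(t)/2 + 2*t*exp(t)]
  [2*t*exp(t), -4*t*exp(t) + exp(t), t*exp(t)]
  [-2*t^2*exp(t), 4*t^2*exp(t) - 2*t*exp(t), -t^2*exp(t) + exp(t)]

Strategy: write A = P · J · P⁻¹ where J is a Jordan canonical form, so e^{tA} = P · e^{tJ} · P⁻¹, and e^{tJ} can be computed block-by-block.

A has Jordan form
J =
  [1, 1, 0]
  [0, 1, 1]
  [0, 0, 1]
(up to reordering of blocks).

Per-block formulas:
  For a 3×3 Jordan block J_3(1): exp(t · J_3(1)) = e^(1t)·(I + t·N + (t^2/2)·N^2), where N is the 3×3 nilpotent shift.

After assembling e^{tJ} and conjugating by P, we get:

e^{tA} =
  [t^2*exp(t) + 4*t*exp(t) + exp(t), -2*t^2*exp(t) - 7*t*exp(t), t^2*exp(t)/2 + 2*t*exp(t)]
  [2*t*exp(t), -4*t*exp(t) + exp(t), t*exp(t)]
  [-2*t^2*exp(t), 4*t^2*exp(t) - 2*t*exp(t), -t^2*exp(t) + exp(t)]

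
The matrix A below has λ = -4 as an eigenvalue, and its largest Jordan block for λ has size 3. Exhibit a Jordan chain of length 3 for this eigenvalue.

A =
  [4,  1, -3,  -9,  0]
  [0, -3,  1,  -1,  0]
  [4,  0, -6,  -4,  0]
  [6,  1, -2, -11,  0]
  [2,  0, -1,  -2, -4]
A Jordan chain for λ = -4 of length 3:
v_1 = (-2, -2, 0, -2, 0)ᵀ
v_2 = (8, 0, 4, 6, 2)ᵀ
v_3 = (1, 0, 0, 0, 0)ᵀ

Let N = A − (-4)·I. We want v_3 with N^3 v_3 = 0 but N^2 v_3 ≠ 0; then v_{j-1} := N · v_j for j = 3, …, 2.

Pick v_3 = (1, 0, 0, 0, 0)ᵀ.
Then v_2 = N · v_3 = (8, 0, 4, 6, 2)ᵀ.
Then v_1 = N · v_2 = (-2, -2, 0, -2, 0)ᵀ.

Sanity check: (A − (-4)·I) v_1 = (0, 0, 0, 0, 0)ᵀ = 0. ✓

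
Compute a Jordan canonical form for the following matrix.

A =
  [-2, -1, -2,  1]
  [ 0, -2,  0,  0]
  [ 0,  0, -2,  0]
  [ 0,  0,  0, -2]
J_2(-2) ⊕ J_1(-2) ⊕ J_1(-2)

The characteristic polynomial is
  det(x·I − A) = x^4 + 8*x^3 + 24*x^2 + 32*x + 16 = (x + 2)^4

Eigenvalues and multiplicities (the geometric multiplicity of λ is n − rank(A − λI), which equals the number of Jordan blocks for λ):
  λ = -2: algebraic multiplicity = 4, geometric multiplicity = 3

Determining the block sizes for each eigenvalue:
  λ = -2: 3 blocks summing to 4 forces exactly one block of size 2 and the rest size 1 → block sizes [2, 1, 1]

Assembling the blocks gives a Jordan form
J =
  [-2,  1,  0,  0]
  [ 0, -2,  0,  0]
  [ 0,  0, -2,  0]
  [ 0,  0,  0, -2]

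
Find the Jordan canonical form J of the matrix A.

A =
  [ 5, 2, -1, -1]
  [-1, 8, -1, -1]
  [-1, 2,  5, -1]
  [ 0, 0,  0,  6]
J_2(6) ⊕ J_1(6) ⊕ J_1(6)

The characteristic polynomial is
  det(x·I − A) = x^4 - 24*x^3 + 216*x^2 - 864*x + 1296 = (x - 6)^4

Eigenvalues and multiplicities (the geometric multiplicity of λ is n − rank(A − λI), which equals the number of Jordan blocks for λ):
  λ = 6: algebraic multiplicity = 4, geometric multiplicity = 3

Determining the block sizes for each eigenvalue:
  λ = 6: 3 blocks summing to 4 forces exactly one block of size 2 and the rest size 1 → block sizes [2, 1, 1]

Assembling the blocks gives a Jordan form
J =
  [6, 1, 0, 0]
  [0, 6, 0, 0]
  [0, 0, 6, 0]
  [0, 0, 0, 6]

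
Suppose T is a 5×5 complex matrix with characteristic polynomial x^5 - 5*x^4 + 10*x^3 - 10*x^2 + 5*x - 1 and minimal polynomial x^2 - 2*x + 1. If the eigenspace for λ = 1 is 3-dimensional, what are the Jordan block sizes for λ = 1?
Block sizes for λ = 1: [2, 2, 1]

Step 1 — from the characteristic polynomial, algebraic multiplicity of λ = 1 is 5. From dim ker(T − (1)·I) = 3, there are exactly 3 Jordan blocks for λ = 1.
Step 2 — from the minimal polynomial, the factor (x − 1)^2 tells us the largest block for λ = 1 has size 2.
Step 3 — with total size 5, 3 blocks, and largest block 2, the block sizes (in nonincreasing order) are [2, 2, 1].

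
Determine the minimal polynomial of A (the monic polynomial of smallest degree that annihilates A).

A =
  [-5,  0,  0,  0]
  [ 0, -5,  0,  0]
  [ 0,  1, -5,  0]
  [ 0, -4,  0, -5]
x^2 + 10*x + 25

The characteristic polynomial is χ_A(x) = (x + 5)^4, so the eigenvalues are known. The minimal polynomial is
  m_A(x) = Π_λ (x − λ)^{k_λ}
where k_λ is the size of the *largest* Jordan block for λ (equivalently, the smallest k with (A − λI)^k v = 0 for every generalised eigenvector v of λ).

  λ = -5: largest Jordan block has size 2, contributing (x + 5)^2

So m_A(x) = (x + 5)^2 = x^2 + 10*x + 25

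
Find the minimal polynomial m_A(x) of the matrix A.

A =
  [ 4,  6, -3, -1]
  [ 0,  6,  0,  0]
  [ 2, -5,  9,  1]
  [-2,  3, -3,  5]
x^2 - 12*x + 36

The characteristic polynomial is χ_A(x) = (x - 6)^4, so the eigenvalues are known. The minimal polynomial is
  m_A(x) = Π_λ (x − λ)^{k_λ}
where k_λ is the size of the *largest* Jordan block for λ (equivalently, the smallest k with (A − λI)^k v = 0 for every generalised eigenvector v of λ).

  λ = 6: largest Jordan block has size 2, contributing (x − 6)^2

So m_A(x) = (x - 6)^2 = x^2 - 12*x + 36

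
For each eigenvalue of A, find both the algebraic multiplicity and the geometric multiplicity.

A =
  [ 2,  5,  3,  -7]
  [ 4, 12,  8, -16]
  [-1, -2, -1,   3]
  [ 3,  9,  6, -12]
λ = 0: alg = 3, geom = 2; λ = 1: alg = 1, geom = 1

Step 1 — factor the characteristic polynomial to read off the algebraic multiplicities:
  χ_A(x) = x^3*(x - 1)

Step 2 — compute geometric multiplicities via the rank-nullity identity g(λ) = n − rank(A − λI):
  rank(A − (0)·I) = 2, so dim ker(A − (0)·I) = n − 2 = 2
  rank(A − (1)·I) = 3, so dim ker(A − (1)·I) = n − 3 = 1

Summary:
  λ = 0: algebraic multiplicity = 3, geometric multiplicity = 2
  λ = 1: algebraic multiplicity = 1, geometric multiplicity = 1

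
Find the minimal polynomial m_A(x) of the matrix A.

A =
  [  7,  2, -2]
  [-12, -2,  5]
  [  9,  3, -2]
x^3 - 3*x^2 + 3*x - 1

The characteristic polynomial is χ_A(x) = (x - 1)^3, so the eigenvalues are known. The minimal polynomial is
  m_A(x) = Π_λ (x − λ)^{k_λ}
where k_λ is the size of the *largest* Jordan block for λ (equivalently, the smallest k with (A − λI)^k v = 0 for every generalised eigenvector v of λ).

  λ = 1: largest Jordan block has size 3, contributing (x − 1)^3

So m_A(x) = (x - 1)^3 = x^3 - 3*x^2 + 3*x - 1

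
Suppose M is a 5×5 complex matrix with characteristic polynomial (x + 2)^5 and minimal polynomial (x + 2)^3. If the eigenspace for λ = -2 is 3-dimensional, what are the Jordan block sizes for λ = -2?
Block sizes for λ = -2: [3, 1, 1]

Step 1 — from the characteristic polynomial, algebraic multiplicity of λ = -2 is 5. From dim ker(M − (-2)·I) = 3, there are exactly 3 Jordan blocks for λ = -2.
Step 2 — from the minimal polynomial, the factor (x + 2)^3 tells us the largest block for λ = -2 has size 3.
Step 3 — with total size 5, 3 blocks, and largest block 3, the block sizes (in nonincreasing order) are [3, 1, 1].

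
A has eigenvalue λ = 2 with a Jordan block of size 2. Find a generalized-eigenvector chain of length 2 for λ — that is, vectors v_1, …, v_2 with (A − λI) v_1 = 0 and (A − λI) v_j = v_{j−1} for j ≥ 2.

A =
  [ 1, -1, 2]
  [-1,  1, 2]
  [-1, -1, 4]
A Jordan chain for λ = 2 of length 2:
v_1 = (-1, -1, -1)ᵀ
v_2 = (1, 0, 0)ᵀ

Let N = A − (2)·I. We want v_2 with N^2 v_2 = 0 but N^1 v_2 ≠ 0; then v_{j-1} := N · v_j for j = 2, …, 2.

Pick v_2 = (1, 0, 0)ᵀ.
Then v_1 = N · v_2 = (-1, -1, -1)ᵀ.

Sanity check: (A − (2)·I) v_1 = (0, 0, 0)ᵀ = 0. ✓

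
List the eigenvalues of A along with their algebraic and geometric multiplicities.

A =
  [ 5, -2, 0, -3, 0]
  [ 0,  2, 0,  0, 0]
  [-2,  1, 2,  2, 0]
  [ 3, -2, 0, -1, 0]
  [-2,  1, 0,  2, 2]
λ = 2: alg = 5, geom = 3

Step 1 — factor the characteristic polynomial to read off the algebraic multiplicities:
  χ_A(x) = (x - 2)^5

Step 2 — compute geometric multiplicities via the rank-nullity identity g(λ) = n − rank(A − λI):
  rank(A − (2)·I) = 2, so dim ker(A − (2)·I) = n − 2 = 3

Summary:
  λ = 2: algebraic multiplicity = 5, geometric multiplicity = 3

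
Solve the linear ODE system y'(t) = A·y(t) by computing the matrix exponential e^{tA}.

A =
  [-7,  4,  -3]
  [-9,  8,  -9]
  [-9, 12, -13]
e^{tA} =
  [-3*t*exp(-4*t) + exp(-4*t), 4*t*exp(-4*t), -3*t*exp(-4*t)]
  [-9*t*exp(-4*t), 12*t*exp(-4*t) + exp(-4*t), -9*t*exp(-4*t)]
  [-9*t*exp(-4*t), 12*t*exp(-4*t), -9*t*exp(-4*t) + exp(-4*t)]

Strategy: write A = P · J · P⁻¹ where J is a Jordan canonical form, so e^{tA} = P · e^{tJ} · P⁻¹, and e^{tJ} can be computed block-by-block.

A has Jordan form
J =
  [-4,  1,  0]
  [ 0, -4,  0]
  [ 0,  0, -4]
(up to reordering of blocks).

Per-block formulas:
  For a 2×2 Jordan block J_2(-4): exp(t · J_2(-4)) = e^(-4t)·(I + t·N), where N is the 2×2 nilpotent shift.
  For a 1×1 block at λ = -4: exp(t · [-4]) = [e^(-4t)].

After assembling e^{tJ} and conjugating by P, we get:

e^{tA} =
  [-3*t*exp(-4*t) + exp(-4*t), 4*t*exp(-4*t), -3*t*exp(-4*t)]
  [-9*t*exp(-4*t), 12*t*exp(-4*t) + exp(-4*t), -9*t*exp(-4*t)]
  [-9*t*exp(-4*t), 12*t*exp(-4*t), -9*t*exp(-4*t) + exp(-4*t)]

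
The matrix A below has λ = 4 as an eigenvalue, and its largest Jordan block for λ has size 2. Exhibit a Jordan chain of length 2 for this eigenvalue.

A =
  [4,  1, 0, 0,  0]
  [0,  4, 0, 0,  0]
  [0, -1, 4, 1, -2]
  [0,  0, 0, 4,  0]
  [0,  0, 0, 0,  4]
A Jordan chain for λ = 4 of length 2:
v_1 = (1, 0, -1, 0, 0)ᵀ
v_2 = (0, 1, 0, 0, 0)ᵀ

Let N = A − (4)·I. We want v_2 with N^2 v_2 = 0 but N^1 v_2 ≠ 0; then v_{j-1} := N · v_j for j = 2, …, 2.

Pick v_2 = (0, 1, 0, 0, 0)ᵀ.
Then v_1 = N · v_2 = (1, 0, -1, 0, 0)ᵀ.

Sanity check: (A − (4)·I) v_1 = (0, 0, 0, 0, 0)ᵀ = 0. ✓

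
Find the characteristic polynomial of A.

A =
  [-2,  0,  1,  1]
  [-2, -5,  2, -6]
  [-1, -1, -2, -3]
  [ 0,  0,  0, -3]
x^4 + 12*x^3 + 54*x^2 + 108*x + 81

Expanding det(x·I − A) (e.g. by cofactor expansion or by noting that A is similar to its Jordan form J, which has the same characteristic polynomial as A) gives
  χ_A(x) = x^4 + 12*x^3 + 54*x^2 + 108*x + 81
which factors as (x + 3)^4. The eigenvalues (with algebraic multiplicities) are λ = -3 with multiplicity 4.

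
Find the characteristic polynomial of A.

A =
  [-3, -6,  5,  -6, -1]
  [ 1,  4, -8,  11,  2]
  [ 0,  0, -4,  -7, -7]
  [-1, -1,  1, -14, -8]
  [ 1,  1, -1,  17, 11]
x^5 + 6*x^4 - 15*x^3 - 116*x^2 + 48*x + 576

Expanding det(x·I − A) (e.g. by cofactor expansion or by noting that A is similar to its Jordan form J, which has the same characteristic polynomial as A) gives
  χ_A(x) = x^5 + 6*x^4 - 15*x^3 - 116*x^2 + 48*x + 576
which factors as (x - 3)^2*(x + 4)^3. The eigenvalues (with algebraic multiplicities) are λ = -4 with multiplicity 3, λ = 3 with multiplicity 2.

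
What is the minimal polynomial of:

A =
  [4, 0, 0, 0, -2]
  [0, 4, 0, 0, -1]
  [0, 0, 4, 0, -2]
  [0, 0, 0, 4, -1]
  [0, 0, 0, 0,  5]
x^2 - 9*x + 20

The characteristic polynomial is χ_A(x) = (x - 5)*(x - 4)^4, so the eigenvalues are known. The minimal polynomial is
  m_A(x) = Π_λ (x − λ)^{k_λ}
where k_λ is the size of the *largest* Jordan block for λ (equivalently, the smallest k with (A − λI)^k v = 0 for every generalised eigenvector v of λ).

  λ = 4: largest Jordan block has size 1, contributing (x − 4)
  λ = 5: largest Jordan block has size 1, contributing (x − 5)

So m_A(x) = (x - 5)*(x - 4) = x^2 - 9*x + 20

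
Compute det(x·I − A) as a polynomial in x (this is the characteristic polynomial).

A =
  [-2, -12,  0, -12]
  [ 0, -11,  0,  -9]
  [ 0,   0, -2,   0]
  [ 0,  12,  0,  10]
x^4 + 5*x^3 + 6*x^2 - 4*x - 8

Expanding det(x·I − A) (e.g. by cofactor expansion or by noting that A is similar to its Jordan form J, which has the same characteristic polynomial as A) gives
  χ_A(x) = x^4 + 5*x^3 + 6*x^2 - 4*x - 8
which factors as (x - 1)*(x + 2)^3. The eigenvalues (with algebraic multiplicities) are λ = -2 with multiplicity 3, λ = 1 with multiplicity 1.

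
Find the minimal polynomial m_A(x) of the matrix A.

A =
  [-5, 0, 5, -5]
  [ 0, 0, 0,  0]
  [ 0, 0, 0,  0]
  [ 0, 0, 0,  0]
x^2 + 5*x

The characteristic polynomial is χ_A(x) = x^3*(x + 5), so the eigenvalues are known. The minimal polynomial is
  m_A(x) = Π_λ (x − λ)^{k_λ}
where k_λ is the size of the *largest* Jordan block for λ (equivalently, the smallest k with (A − λI)^k v = 0 for every generalised eigenvector v of λ).

  λ = -5: largest Jordan block has size 1, contributing (x + 5)
  λ = 0: largest Jordan block has size 1, contributing (x − 0)

So m_A(x) = x*(x + 5) = x^2 + 5*x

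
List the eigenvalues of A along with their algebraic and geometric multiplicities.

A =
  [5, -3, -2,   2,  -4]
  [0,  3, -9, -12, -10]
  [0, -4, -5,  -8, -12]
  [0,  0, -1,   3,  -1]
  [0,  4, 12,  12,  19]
λ = 5: alg = 5, geom = 2

Step 1 — factor the characteristic polynomial to read off the algebraic multiplicities:
  χ_A(x) = (x - 5)^5

Step 2 — compute geometric multiplicities via the rank-nullity identity g(λ) = n − rank(A − λI):
  rank(A − (5)·I) = 3, so dim ker(A − (5)·I) = n − 3 = 2

Summary:
  λ = 5: algebraic multiplicity = 5, geometric multiplicity = 2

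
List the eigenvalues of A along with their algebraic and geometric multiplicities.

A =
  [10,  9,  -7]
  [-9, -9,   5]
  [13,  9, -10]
λ = -3: alg = 3, geom = 1

Step 1 — factor the characteristic polynomial to read off the algebraic multiplicities:
  χ_A(x) = (x + 3)^3

Step 2 — compute geometric multiplicities via the rank-nullity identity g(λ) = n − rank(A − λI):
  rank(A − (-3)·I) = 2, so dim ker(A − (-3)·I) = n − 2 = 1

Summary:
  λ = -3: algebraic multiplicity = 3, geometric multiplicity = 1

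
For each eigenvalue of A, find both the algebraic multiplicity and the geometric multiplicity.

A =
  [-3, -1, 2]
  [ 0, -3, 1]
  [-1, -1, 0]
λ = -2: alg = 3, geom = 1

Step 1 — factor the characteristic polynomial to read off the algebraic multiplicities:
  χ_A(x) = (x + 2)^3

Step 2 — compute geometric multiplicities via the rank-nullity identity g(λ) = n − rank(A − λI):
  rank(A − (-2)·I) = 2, so dim ker(A − (-2)·I) = n − 2 = 1

Summary:
  λ = -2: algebraic multiplicity = 3, geometric multiplicity = 1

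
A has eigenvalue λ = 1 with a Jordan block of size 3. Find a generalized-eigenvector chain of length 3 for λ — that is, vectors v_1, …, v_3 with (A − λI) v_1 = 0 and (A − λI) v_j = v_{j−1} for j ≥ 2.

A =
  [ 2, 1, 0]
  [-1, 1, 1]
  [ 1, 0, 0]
A Jordan chain for λ = 1 of length 3:
v_1 = (1, -1, 1)ᵀ
v_2 = (1, 0, 0)ᵀ
v_3 = (0, 1, 0)ᵀ

Let N = A − (1)·I. We want v_3 with N^3 v_3 = 0 but N^2 v_3 ≠ 0; then v_{j-1} := N · v_j for j = 3, …, 2.

Pick v_3 = (0, 1, 0)ᵀ.
Then v_2 = N · v_3 = (1, 0, 0)ᵀ.
Then v_1 = N · v_2 = (1, -1, 1)ᵀ.

Sanity check: (A − (1)·I) v_1 = (0, 0, 0)ᵀ = 0. ✓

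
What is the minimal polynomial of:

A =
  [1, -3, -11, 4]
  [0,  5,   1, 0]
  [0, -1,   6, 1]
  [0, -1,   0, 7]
x^4 - 19*x^3 + 126*x^2 - 324*x + 216

The characteristic polynomial is χ_A(x) = (x - 6)^3*(x - 1), so the eigenvalues are known. The minimal polynomial is
  m_A(x) = Π_λ (x − λ)^{k_λ}
where k_λ is the size of the *largest* Jordan block for λ (equivalently, the smallest k with (A − λI)^k v = 0 for every generalised eigenvector v of λ).

  λ = 1: largest Jordan block has size 1, contributing (x − 1)
  λ = 6: largest Jordan block has size 3, contributing (x − 6)^3

So m_A(x) = (x - 6)^3*(x - 1) = x^4 - 19*x^3 + 126*x^2 - 324*x + 216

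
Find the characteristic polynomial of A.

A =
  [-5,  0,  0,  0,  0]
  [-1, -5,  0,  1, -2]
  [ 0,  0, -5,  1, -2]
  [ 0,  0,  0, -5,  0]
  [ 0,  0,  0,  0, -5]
x^5 + 25*x^4 + 250*x^3 + 1250*x^2 + 3125*x + 3125

Expanding det(x·I − A) (e.g. by cofactor expansion or by noting that A is similar to its Jordan form J, which has the same characteristic polynomial as A) gives
  χ_A(x) = x^5 + 25*x^4 + 250*x^3 + 1250*x^2 + 3125*x + 3125
which factors as (x + 5)^5. The eigenvalues (with algebraic multiplicities) are λ = -5 with multiplicity 5.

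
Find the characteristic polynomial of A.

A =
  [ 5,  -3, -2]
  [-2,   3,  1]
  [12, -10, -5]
x^3 - 3*x^2 + 3*x - 1

Expanding det(x·I − A) (e.g. by cofactor expansion or by noting that A is similar to its Jordan form J, which has the same characteristic polynomial as A) gives
  χ_A(x) = x^3 - 3*x^2 + 3*x - 1
which factors as (x - 1)^3. The eigenvalues (with algebraic multiplicities) are λ = 1 with multiplicity 3.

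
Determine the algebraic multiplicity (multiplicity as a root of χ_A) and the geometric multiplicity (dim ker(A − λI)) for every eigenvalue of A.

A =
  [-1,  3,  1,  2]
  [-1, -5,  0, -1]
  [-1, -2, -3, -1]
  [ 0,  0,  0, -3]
λ = -3: alg = 4, geom = 2

Step 1 — factor the characteristic polynomial to read off the algebraic multiplicities:
  χ_A(x) = (x + 3)^4

Step 2 — compute geometric multiplicities via the rank-nullity identity g(λ) = n − rank(A − λI):
  rank(A − (-3)·I) = 2, so dim ker(A − (-3)·I) = n − 2 = 2

Summary:
  λ = -3: algebraic multiplicity = 4, geometric multiplicity = 2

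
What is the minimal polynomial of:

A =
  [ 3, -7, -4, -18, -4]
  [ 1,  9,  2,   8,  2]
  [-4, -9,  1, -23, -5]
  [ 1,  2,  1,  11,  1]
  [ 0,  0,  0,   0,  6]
x^2 - 12*x + 36

The characteristic polynomial is χ_A(x) = (x - 6)^5, so the eigenvalues are known. The minimal polynomial is
  m_A(x) = Π_λ (x − λ)^{k_λ}
where k_λ is the size of the *largest* Jordan block for λ (equivalently, the smallest k with (A − λI)^k v = 0 for every generalised eigenvector v of λ).

  λ = 6: largest Jordan block has size 2, contributing (x − 6)^2

So m_A(x) = (x - 6)^2 = x^2 - 12*x + 36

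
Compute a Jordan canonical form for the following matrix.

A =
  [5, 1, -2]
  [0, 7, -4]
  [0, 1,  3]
J_2(5) ⊕ J_1(5)

The characteristic polynomial is
  det(x·I − A) = x^3 - 15*x^2 + 75*x - 125 = (x - 5)^3

Eigenvalues and multiplicities (the geometric multiplicity of λ is n − rank(A − λI), which equals the number of Jordan blocks for λ):
  λ = 5: algebraic multiplicity = 3, geometric multiplicity = 2

Determining the block sizes for each eigenvalue:
  λ = 5: 2 blocks summing to 3 forces exactly one block of size 2 and the rest size 1 → block sizes [2, 1]

Assembling the blocks gives a Jordan form
J =
  [5, 1, 0]
  [0, 5, 0]
  [0, 0, 5]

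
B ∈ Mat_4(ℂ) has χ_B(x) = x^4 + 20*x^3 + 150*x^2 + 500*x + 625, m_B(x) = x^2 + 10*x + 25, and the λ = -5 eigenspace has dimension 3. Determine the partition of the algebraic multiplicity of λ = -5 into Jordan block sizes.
Block sizes for λ = -5: [2, 1, 1]

Step 1 — from the characteristic polynomial, algebraic multiplicity of λ = -5 is 4. From dim ker(B − (-5)·I) = 3, there are exactly 3 Jordan blocks for λ = -5.
Step 2 — from the minimal polynomial, the factor (x + 5)^2 tells us the largest block for λ = -5 has size 2.
Step 3 — with total size 4, 3 blocks, and largest block 2, the block sizes (in nonincreasing order) are [2, 1, 1].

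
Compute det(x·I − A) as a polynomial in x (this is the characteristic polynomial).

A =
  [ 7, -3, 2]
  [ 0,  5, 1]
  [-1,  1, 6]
x^3 - 18*x^2 + 108*x - 216

Expanding det(x·I − A) (e.g. by cofactor expansion or by noting that A is similar to its Jordan form J, which has the same characteristic polynomial as A) gives
  χ_A(x) = x^3 - 18*x^2 + 108*x - 216
which factors as (x - 6)^3. The eigenvalues (with algebraic multiplicities) are λ = 6 with multiplicity 3.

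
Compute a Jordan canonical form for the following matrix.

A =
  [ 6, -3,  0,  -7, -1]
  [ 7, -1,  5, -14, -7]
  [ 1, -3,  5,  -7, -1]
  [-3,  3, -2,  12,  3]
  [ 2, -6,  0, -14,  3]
J_3(5) ⊕ J_1(5) ⊕ J_1(5)

The characteristic polynomial is
  det(x·I − A) = x^5 - 25*x^4 + 250*x^3 - 1250*x^2 + 3125*x - 3125 = (x - 5)^5

Eigenvalues and multiplicities (the geometric multiplicity of λ is n − rank(A − λI), which equals the number of Jordan blocks for λ):
  λ = 5: algebraic multiplicity = 5, geometric multiplicity = 3

Determining the block sizes for each eigenvalue:
  λ = 5: with am = 5 and gm = 3, the partition is not yet determined (e.g. several partitions of 5 into 3 parts exist). Let N = A − (5)·I. Computing rank(N^1) = 2, rank(N^2) = 1, rank(N^3) = 0; the number of blocks of size ≥ j is rank(N^{j−1}) − rank(N^j), giving [3, 1, 1]. So we have 1 block(s) of size 3, 2 block(s) of size 1 → block sizes [3, 1, 1]

Assembling the blocks gives a Jordan form
J =
  [5, 1, 0, 0, 0]
  [0, 5, 1, 0, 0]
  [0, 0, 5, 0, 0]
  [0, 0, 0, 5, 0]
  [0, 0, 0, 0, 5]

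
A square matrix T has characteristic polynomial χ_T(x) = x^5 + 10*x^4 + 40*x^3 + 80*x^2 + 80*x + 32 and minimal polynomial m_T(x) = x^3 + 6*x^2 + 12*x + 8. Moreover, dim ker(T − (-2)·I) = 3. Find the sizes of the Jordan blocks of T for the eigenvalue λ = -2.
Block sizes for λ = -2: [3, 1, 1]

Step 1 — from the characteristic polynomial, algebraic multiplicity of λ = -2 is 5. From dim ker(T − (-2)·I) = 3, there are exactly 3 Jordan blocks for λ = -2.
Step 2 — from the minimal polynomial, the factor (x + 2)^3 tells us the largest block for λ = -2 has size 3.
Step 3 — with total size 5, 3 blocks, and largest block 3, the block sizes (in nonincreasing order) are [3, 1, 1].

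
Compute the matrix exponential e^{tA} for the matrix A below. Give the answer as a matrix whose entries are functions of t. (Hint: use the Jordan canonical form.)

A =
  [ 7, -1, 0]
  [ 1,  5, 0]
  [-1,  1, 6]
e^{tA} =
  [t*exp(6*t) + exp(6*t), -t*exp(6*t), 0]
  [t*exp(6*t), -t*exp(6*t) + exp(6*t), 0]
  [-t*exp(6*t), t*exp(6*t), exp(6*t)]

Strategy: write A = P · J · P⁻¹ where J is a Jordan canonical form, so e^{tA} = P · e^{tJ} · P⁻¹, and e^{tJ} can be computed block-by-block.

A has Jordan form
J =
  [6, 1, 0]
  [0, 6, 0]
  [0, 0, 6]
(up to reordering of blocks).

Per-block formulas:
  For a 1×1 block at λ = 6: exp(t · [6]) = [e^(6t)].
  For a 2×2 Jordan block J_2(6): exp(t · J_2(6)) = e^(6t)·(I + t·N), where N is the 2×2 nilpotent shift.

After assembling e^{tJ} and conjugating by P, we get:

e^{tA} =
  [t*exp(6*t) + exp(6*t), -t*exp(6*t), 0]
  [t*exp(6*t), -t*exp(6*t) + exp(6*t), 0]
  [-t*exp(6*t), t*exp(6*t), exp(6*t)]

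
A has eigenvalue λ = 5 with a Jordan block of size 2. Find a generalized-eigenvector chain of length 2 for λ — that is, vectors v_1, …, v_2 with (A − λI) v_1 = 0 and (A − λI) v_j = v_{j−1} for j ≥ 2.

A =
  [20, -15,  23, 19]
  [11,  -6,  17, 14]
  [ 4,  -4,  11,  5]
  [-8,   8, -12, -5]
A Jordan chain for λ = 5 of length 2:
v_1 = (15, 11, 4, -8)ᵀ
v_2 = (1, 0, 0, 0)ᵀ

Let N = A − (5)·I. We want v_2 with N^2 v_2 = 0 but N^1 v_2 ≠ 0; then v_{j-1} := N · v_j for j = 2, …, 2.

Pick v_2 = (1, 0, 0, 0)ᵀ.
Then v_1 = N · v_2 = (15, 11, 4, -8)ᵀ.

Sanity check: (A − (5)·I) v_1 = (0, 0, 0, 0)ᵀ = 0. ✓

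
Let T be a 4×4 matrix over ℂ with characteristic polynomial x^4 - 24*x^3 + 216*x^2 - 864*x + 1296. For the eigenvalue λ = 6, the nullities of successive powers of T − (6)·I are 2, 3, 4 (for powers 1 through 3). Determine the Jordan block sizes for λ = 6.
Block sizes for λ = 6: [3, 1]

From the dimensions of kernels of powers, the number of Jordan blocks of size at least j is d_j − d_{j−1} where d_j = dim ker(N^j) (with d_0 = 0). Computing the differences gives [2, 1, 1].
The number of blocks of size exactly k is (#blocks of size ≥ k) − (#blocks of size ≥ k + 1), so the partition is: 1 block(s) of size 1, 1 block(s) of size 3.
In nonincreasing order the block sizes are [3, 1].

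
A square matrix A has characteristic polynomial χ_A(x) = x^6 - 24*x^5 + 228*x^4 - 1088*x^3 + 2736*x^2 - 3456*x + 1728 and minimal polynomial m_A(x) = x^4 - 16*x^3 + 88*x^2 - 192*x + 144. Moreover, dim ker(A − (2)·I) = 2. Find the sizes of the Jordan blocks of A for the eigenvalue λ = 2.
Block sizes for λ = 2: [2, 1]

Step 1 — from the characteristic polynomial, algebraic multiplicity of λ = 2 is 3. From dim ker(A − (2)·I) = 2, there are exactly 2 Jordan blocks for λ = 2.
Step 2 — from the minimal polynomial, the factor (x − 2)^2 tells us the largest block for λ = 2 has size 2.
Step 3 — with total size 3, 2 blocks, and largest block 2, the block sizes (in nonincreasing order) are [2, 1].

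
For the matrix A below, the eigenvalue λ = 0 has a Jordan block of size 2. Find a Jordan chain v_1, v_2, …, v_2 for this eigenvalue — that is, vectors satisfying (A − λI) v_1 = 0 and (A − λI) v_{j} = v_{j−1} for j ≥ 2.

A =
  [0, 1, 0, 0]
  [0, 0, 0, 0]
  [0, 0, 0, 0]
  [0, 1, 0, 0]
A Jordan chain for λ = 0 of length 2:
v_1 = (1, 0, 0, 1)ᵀ
v_2 = (0, 1, 0, 0)ᵀ

Let N = A − (0)·I. We want v_2 with N^2 v_2 = 0 but N^1 v_2 ≠ 0; then v_{j-1} := N · v_j for j = 2, …, 2.

Pick v_2 = (0, 1, 0, 0)ᵀ.
Then v_1 = N · v_2 = (1, 0, 0, 1)ᵀ.

Sanity check: (A − (0)·I) v_1 = (0, 0, 0, 0)ᵀ = 0. ✓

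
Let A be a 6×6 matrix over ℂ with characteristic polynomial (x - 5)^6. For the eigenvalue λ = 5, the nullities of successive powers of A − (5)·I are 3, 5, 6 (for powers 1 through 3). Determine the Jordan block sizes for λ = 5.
Block sizes for λ = 5: [3, 2, 1]

From the dimensions of kernels of powers, the number of Jordan blocks of size at least j is d_j − d_{j−1} where d_j = dim ker(N^j) (with d_0 = 0). Computing the differences gives [3, 2, 1].
The number of blocks of size exactly k is (#blocks of size ≥ k) − (#blocks of size ≥ k + 1), so the partition is: 1 block(s) of size 1, 1 block(s) of size 2, 1 block(s) of size 3.
In nonincreasing order the block sizes are [3, 2, 1].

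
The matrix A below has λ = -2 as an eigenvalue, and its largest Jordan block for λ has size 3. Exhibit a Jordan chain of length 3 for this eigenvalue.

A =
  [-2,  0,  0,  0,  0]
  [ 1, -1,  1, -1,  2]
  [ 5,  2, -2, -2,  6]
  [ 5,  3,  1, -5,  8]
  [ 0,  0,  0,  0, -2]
A Jordan chain for λ = -2 of length 3:
v_1 = (0, 1, 0, 1, 0)ᵀ
v_2 = (0, -1, 1, -1, 0)ᵀ
v_3 = (1, -2, 0, 0, 0)ᵀ

Let N = A − (-2)·I. We want v_3 with N^3 v_3 = 0 but N^2 v_3 ≠ 0; then v_{j-1} := N · v_j for j = 3, …, 2.

Pick v_3 = (1, -2, 0, 0, 0)ᵀ.
Then v_2 = N · v_3 = (0, -1, 1, -1, 0)ᵀ.
Then v_1 = N · v_2 = (0, 1, 0, 1, 0)ᵀ.

Sanity check: (A − (-2)·I) v_1 = (0, 0, 0, 0, 0)ᵀ = 0. ✓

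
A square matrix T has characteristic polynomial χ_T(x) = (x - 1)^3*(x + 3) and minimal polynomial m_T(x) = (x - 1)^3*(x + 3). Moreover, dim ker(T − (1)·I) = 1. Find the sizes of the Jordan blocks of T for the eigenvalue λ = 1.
Block sizes for λ = 1: [3]

Step 1 — from the characteristic polynomial, algebraic multiplicity of λ = 1 is 3. From dim ker(T − (1)·I) = 1, there are exactly 1 Jordan blocks for λ = 1.
Step 2 — from the minimal polynomial, the factor (x − 1)^3 tells us the largest block for λ = 1 has size 3.
Step 3 — with total size 3, 1 blocks, and largest block 3, the block sizes (in nonincreasing order) are [3].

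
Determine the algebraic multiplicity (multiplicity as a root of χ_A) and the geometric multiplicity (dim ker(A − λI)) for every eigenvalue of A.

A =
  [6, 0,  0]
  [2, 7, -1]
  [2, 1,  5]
λ = 6: alg = 3, geom = 2

Step 1 — factor the characteristic polynomial to read off the algebraic multiplicities:
  χ_A(x) = (x - 6)^3

Step 2 — compute geometric multiplicities via the rank-nullity identity g(λ) = n − rank(A − λI):
  rank(A − (6)·I) = 1, so dim ker(A − (6)·I) = n − 1 = 2

Summary:
  λ = 6: algebraic multiplicity = 3, geometric multiplicity = 2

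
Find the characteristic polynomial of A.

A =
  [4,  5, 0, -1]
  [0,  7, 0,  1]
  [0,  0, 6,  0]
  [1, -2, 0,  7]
x^4 - 24*x^3 + 216*x^2 - 864*x + 1296

Expanding det(x·I − A) (e.g. by cofactor expansion or by noting that A is similar to its Jordan form J, which has the same characteristic polynomial as A) gives
  χ_A(x) = x^4 - 24*x^3 + 216*x^2 - 864*x + 1296
which factors as (x - 6)^4. The eigenvalues (with algebraic multiplicities) are λ = 6 with multiplicity 4.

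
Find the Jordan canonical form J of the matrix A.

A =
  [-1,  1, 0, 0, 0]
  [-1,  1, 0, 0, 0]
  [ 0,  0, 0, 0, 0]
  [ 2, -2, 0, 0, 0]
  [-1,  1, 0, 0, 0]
J_2(0) ⊕ J_1(0) ⊕ J_1(0) ⊕ J_1(0)

The characteristic polynomial is
  det(x·I − A) = x^5

Eigenvalues and multiplicities (the geometric multiplicity of λ is n − rank(A − λI), which equals the number of Jordan blocks for λ):
  λ = 0: algebraic multiplicity = 5, geometric multiplicity = 4

Determining the block sizes for each eigenvalue:
  λ = 0: 4 blocks summing to 5 forces exactly one block of size 2 and the rest size 1 → block sizes [2, 1, 1, 1]

Assembling the blocks gives a Jordan form
J =
  [0, 1, 0, 0, 0]
  [0, 0, 0, 0, 0]
  [0, 0, 0, 0, 0]
  [0, 0, 0, 0, 0]
  [0, 0, 0, 0, 0]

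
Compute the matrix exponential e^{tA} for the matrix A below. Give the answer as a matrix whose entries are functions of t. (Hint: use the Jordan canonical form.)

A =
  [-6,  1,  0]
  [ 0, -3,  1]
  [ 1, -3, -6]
e^{tA} =
  [t^2*exp(-5*t)/2 - t*exp(-5*t) + exp(-5*t), t^2*exp(-5*t)/2 + t*exp(-5*t), t^2*exp(-5*t)/2]
  [t^2*exp(-5*t)/2, t^2*exp(-5*t)/2 + 2*t*exp(-5*t) + exp(-5*t), t^2*exp(-5*t)/2 + t*exp(-5*t)]
  [-t^2*exp(-5*t) + t*exp(-5*t), -t^2*exp(-5*t) - 3*t*exp(-5*t), -t^2*exp(-5*t) - t*exp(-5*t) + exp(-5*t)]

Strategy: write A = P · J · P⁻¹ where J is a Jordan canonical form, so e^{tA} = P · e^{tJ} · P⁻¹, and e^{tJ} can be computed block-by-block.

A has Jordan form
J =
  [-5,  1,  0]
  [ 0, -5,  1]
  [ 0,  0, -5]
(up to reordering of blocks).

Per-block formulas:
  For a 3×3 Jordan block J_3(-5): exp(t · J_3(-5)) = e^(-5t)·(I + t·N + (t^2/2)·N^2), where N is the 3×3 nilpotent shift.

After assembling e^{tJ} and conjugating by P, we get:

e^{tA} =
  [t^2*exp(-5*t)/2 - t*exp(-5*t) + exp(-5*t), t^2*exp(-5*t)/2 + t*exp(-5*t), t^2*exp(-5*t)/2]
  [t^2*exp(-5*t)/2, t^2*exp(-5*t)/2 + 2*t*exp(-5*t) + exp(-5*t), t^2*exp(-5*t)/2 + t*exp(-5*t)]
  [-t^2*exp(-5*t) + t*exp(-5*t), -t^2*exp(-5*t) - 3*t*exp(-5*t), -t^2*exp(-5*t) - t*exp(-5*t) + exp(-5*t)]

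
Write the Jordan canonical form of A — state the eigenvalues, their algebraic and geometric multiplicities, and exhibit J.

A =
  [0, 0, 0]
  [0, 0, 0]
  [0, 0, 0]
J_1(0) ⊕ J_1(0) ⊕ J_1(0)

The characteristic polynomial is
  det(x·I − A) = x^3

Eigenvalues and multiplicities (the geometric multiplicity of λ is n − rank(A − λI), which equals the number of Jordan blocks for λ):
  λ = 0: algebraic multiplicity = 3, geometric multiplicity = 3

Determining the block sizes for each eigenvalue:
  λ = 0: gm = am = 3, so every block has size 1 → block sizes [1, 1, 1]

Assembling the blocks gives a Jordan form
J =
  [0, 0, 0]
  [0, 0, 0]
  [0, 0, 0]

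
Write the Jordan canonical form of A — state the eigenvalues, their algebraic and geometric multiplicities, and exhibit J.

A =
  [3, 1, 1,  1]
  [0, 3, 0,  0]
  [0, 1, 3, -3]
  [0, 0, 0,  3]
J_3(3) ⊕ J_1(3)

The characteristic polynomial is
  det(x·I − A) = x^4 - 12*x^3 + 54*x^2 - 108*x + 81 = (x - 3)^4

Eigenvalues and multiplicities (the geometric multiplicity of λ is n − rank(A − λI), which equals the number of Jordan blocks for λ):
  λ = 3: algebraic multiplicity = 4, geometric multiplicity = 2

Determining the block sizes for each eigenvalue:
  λ = 3: with am = 4 and gm = 2, the partition is not yet determined (e.g. several partitions of 4 into 2 parts exist). Let N = A − (3)·I. Computing rank(N^1) = 2, rank(N^2) = 1, rank(N^3) = 0; the number of blocks of size ≥ j is rank(N^{j−1}) − rank(N^j), giving [2, 1, 1]. So we have 1 block(s) of size 3, 1 block(s) of size 1 → block sizes [3, 1]

Assembling the blocks gives a Jordan form
J =
  [3, 1, 0, 0]
  [0, 3, 1, 0]
  [0, 0, 3, 0]
  [0, 0, 0, 3]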